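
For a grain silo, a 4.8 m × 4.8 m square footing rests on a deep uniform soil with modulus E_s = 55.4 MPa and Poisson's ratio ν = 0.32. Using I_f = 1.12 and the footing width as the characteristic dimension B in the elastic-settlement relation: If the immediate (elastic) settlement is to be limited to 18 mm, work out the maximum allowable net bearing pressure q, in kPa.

E_s = 55.4 MPa = 55400 kPa.
S_e = q·B·(1−ν²)/E_s · I_f  ⇒  q = S_e·E_s / (B·(1−ν²)·I_f).
q = 0.018 × 55400 / (4.8 × 0.8976 × 1.12) = 206.7 kPa

q ≈ 207 kPa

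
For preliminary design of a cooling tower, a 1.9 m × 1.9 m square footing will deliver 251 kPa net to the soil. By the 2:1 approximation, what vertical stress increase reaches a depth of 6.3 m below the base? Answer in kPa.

Δσ_z ≈ 13.5 kPa

By the 2:1 method the load spreads at 1 horizontal : 2 vertical, so at depth z the loaded area has grown by z in each plan dimension:
Δσ = qBL/((B+z)(L+z)) = 251×1.9×1.9/((1.9+6.3)(1.9+6.3)) = 13.476 kPa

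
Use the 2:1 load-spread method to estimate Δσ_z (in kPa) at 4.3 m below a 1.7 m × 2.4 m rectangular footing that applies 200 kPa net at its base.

Δσ_z ≈ 20.3 kPa

By the 2:1 method the load spreads at 1 horizontal : 2 vertical, so at depth z the loaded area has grown by z in each plan dimension:
Δσ = qBL/((B+z)(L+z)) = 200×1.7×2.4/((1.7+4.3)(2.4+4.3)) = 20.299 kPa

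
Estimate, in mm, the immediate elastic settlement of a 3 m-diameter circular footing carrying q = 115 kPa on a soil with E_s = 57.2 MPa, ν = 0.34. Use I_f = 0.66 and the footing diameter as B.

S_e ≈ 3.52 mm

Immediate (elastic) settlement: S_e = q·B·(1−ν²)/E_s · I_f.
E_s = 57.2 MPa = 57200 kPa.
S_e = 115 × 3 × (1 − 0.34²) / 57200 × 0.66
    = 115 × 3 × 0.8844 / 57200 × 0.66
    = 0.003521 m = 3.521 mm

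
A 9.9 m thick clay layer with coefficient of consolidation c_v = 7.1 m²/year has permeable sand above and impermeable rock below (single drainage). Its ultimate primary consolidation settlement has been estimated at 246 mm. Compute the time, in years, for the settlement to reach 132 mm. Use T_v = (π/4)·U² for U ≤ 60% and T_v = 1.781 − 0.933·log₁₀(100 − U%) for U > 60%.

Drainage path length: H_d = H = 9.9 m (single drainage).
U = S(t)/S_ult = 132/246 = 0.5366.
U ≤ 60%: T_v = (π/4)·U² = (π/4)×0.53659² = 0.22613.
t = T_v·H_d²/c_v = 0.22613×9.9²/7.1 = 3.122 years.

t ≈ 3.12 years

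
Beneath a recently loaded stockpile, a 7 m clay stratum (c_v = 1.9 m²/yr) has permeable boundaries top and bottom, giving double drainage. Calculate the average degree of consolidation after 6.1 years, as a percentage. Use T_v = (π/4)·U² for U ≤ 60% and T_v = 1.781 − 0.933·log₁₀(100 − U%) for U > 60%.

Drainage path length: H_d = H/2 = 3.5 m (double drainage).
T_v = c_v·t/H_d² = 1.9×6.1/3.5² = 0.94612.
T_v = 0.94612 corresponds to the U > 60% branch:
U = 1 − 10^((1.781 − T_v)/0.933)/100 = 0.9215

U ≈ 92.2 %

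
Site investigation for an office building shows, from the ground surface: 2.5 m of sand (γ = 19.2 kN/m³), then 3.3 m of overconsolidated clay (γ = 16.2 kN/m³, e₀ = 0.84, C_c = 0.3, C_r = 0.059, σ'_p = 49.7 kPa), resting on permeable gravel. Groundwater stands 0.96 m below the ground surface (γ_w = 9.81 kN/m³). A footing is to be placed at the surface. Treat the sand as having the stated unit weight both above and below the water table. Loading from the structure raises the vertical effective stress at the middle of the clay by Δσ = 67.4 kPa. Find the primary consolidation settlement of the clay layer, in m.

Mid-depth of clay below the ground surface: z = 2.5 + 3.3/2 = 4.15 m.
Total vertical stress at mid-clay: σ_v = 19.2×2.5 + 16.2×1.65 = 74.73 kPa.
Pore pressure: u = 9.81×(4.15 − 0.96) = 31.294 kPa.
Initial effective stress: σ'_0 = σ_v − u = 74.73 − 31.294 = 43.436 kPa.
Final effective stress: σ'_f = 43.436 + 67.4 = 110.84 kPa.
σ'_f = 110.84 > σ'_p = 49.7 kPa, so the stress path crosses the preconsolidation pressure — recompression up to σ'_p, then virgin compression beyond:
S_c = H/(1+e₀)·[C_r·log₁₀(σ'_p/σ'_0) + C_c·log₁₀(σ'_f/σ'_p)]
    = 3.3/1.84 × [0.059×log₁₀(49.7/43.436) + 0.3×log₁₀(110.84/49.7)]
    = 1.7935 × [0.0034519 + 0.1045] = 0.1936 m

S_c ≈ 0.194 m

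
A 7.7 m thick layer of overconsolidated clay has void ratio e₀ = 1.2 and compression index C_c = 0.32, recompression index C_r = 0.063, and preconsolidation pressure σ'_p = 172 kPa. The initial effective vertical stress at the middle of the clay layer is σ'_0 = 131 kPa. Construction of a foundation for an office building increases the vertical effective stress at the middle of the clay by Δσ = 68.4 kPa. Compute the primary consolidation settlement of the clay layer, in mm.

S_c ≈ 98 mm

Final effective stress: σ'_f = 131 + 68.4 = 199.4 kPa.
σ'_f = 199.4 > σ'_p = 172 kPa, so the stress path crosses the preconsolidation pressure — recompression up to σ'_p, then virgin compression beyond:
S_c = H/(1+e₀)·[C_r·log₁₀(σ'_p/σ'_0) + C_c·log₁₀(σ'_f/σ'_p)]
    = 7.7/2.2 × [0.063×log₁₀(172/131) + 0.32×log₁₀(199.4/172)]
    = 3.5 × [0.0074502 + 0.020543] = 0.09798 m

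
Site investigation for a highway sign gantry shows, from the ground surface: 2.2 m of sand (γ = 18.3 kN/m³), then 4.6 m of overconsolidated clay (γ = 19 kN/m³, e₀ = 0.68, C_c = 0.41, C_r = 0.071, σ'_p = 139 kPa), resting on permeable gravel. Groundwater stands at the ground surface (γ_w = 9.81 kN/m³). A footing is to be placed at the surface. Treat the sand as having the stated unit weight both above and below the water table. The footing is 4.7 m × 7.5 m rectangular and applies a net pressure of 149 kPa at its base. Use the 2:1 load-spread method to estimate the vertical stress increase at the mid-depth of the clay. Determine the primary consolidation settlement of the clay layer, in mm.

Mid-depth of clay below the ground surface: z = 2.2 + 4.6/2 = 4.5 m.
Total vertical stress at mid-clay: σ_v = 18.3×2.2 + 19×2.3 = 83.96 kPa.
Pore pressure: u = 9.81×(4.5 − 0) = 44.145 kPa.
Initial effective stress: σ'_0 = σ_v − u = 83.96 − 44.145 = 39.815 kPa.
Stress increase at mid-clay by the 2:1 spreading method:
Δσ = qBL/((B+z)(L+z)) = 149×4.7×7.5/((4.7+4.5)(7.5+4.5)) = 47.575 kPa
Final effective stress: σ'_f = 39.815 + 47.575 = 87.39 kPa.
σ'_f = 87.39 ≤ σ'_p = 139 kPa, so the clay remains overconsolidated and only the recompression index applies:
S_c = C_r·H/(1+e₀)·log₁₀(σ'_f/σ'_0) = 0.071×4.6/1.68×log₁₀(87.39/39.815)
    = 0.19441 × 0.34142 = 0.06637 m

S_c ≈ 66.4 mm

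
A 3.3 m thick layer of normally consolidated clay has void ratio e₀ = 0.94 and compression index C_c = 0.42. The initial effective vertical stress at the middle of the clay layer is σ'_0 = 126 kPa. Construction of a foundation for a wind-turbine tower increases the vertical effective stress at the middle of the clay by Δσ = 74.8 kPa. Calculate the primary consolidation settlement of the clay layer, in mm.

S_c ≈ 145 mm

Final effective stress: σ'_f = σ'_0 + Δσ = 126 + 74.8 = 200.8 kPa.
Normally consolidated clay, so the full stress increment lies on the virgin compression line:
S_c = C_c·H/(1+e₀)·log₁₀(σ'_f/σ'_0) = 0.42×3.3/(1+0.94)×log₁₀(200.8/126)
    = 0.71443 × 0.20239 = 0.1446 m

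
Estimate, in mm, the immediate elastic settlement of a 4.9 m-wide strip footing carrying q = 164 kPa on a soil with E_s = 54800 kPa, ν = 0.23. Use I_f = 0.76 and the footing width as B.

S_e ≈ 10.6 mm

Immediate (elastic) settlement: S_e = q·B·(1−ν²)/E_s · I_f.
S_e = 164 × 4.9 × (1 − 0.23²) / 54800 × 0.76
    = 164 × 4.9 × 0.9471 / 54800 × 0.76
    = 0.01056 m = 10.56 mm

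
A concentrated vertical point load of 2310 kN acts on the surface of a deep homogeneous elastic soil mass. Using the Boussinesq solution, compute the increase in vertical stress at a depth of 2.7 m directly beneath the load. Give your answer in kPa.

Boussinesq vertical stress below a point load on an elastic half-space:
Δσ_z = 3P/(2πz²) · [1 + (r/z)²]^(−5/2)
r/z = 0/2.7 = 0; [1+(r/z)²]^(−5/2) = 1.
Δσ_z = 3×2310/(2π×2.7²) × 1 = 151.3 × 1 = 151.3 kPa

Δσ_z ≈ 151 kPa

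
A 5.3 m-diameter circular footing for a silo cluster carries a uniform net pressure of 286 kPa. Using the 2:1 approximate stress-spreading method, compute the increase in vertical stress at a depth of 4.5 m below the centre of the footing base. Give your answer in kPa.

Δσ_z ≈ 83.7 kPa

By the 2:1 method the load spreads at 1 horizontal : 2 vertical, so at depth z the loaded area has grown by z in each plan dimension:
Δσ ≈ qD²/(D+z)² = 286×5.3²/(5.3+4.5)² = 83.65 kPa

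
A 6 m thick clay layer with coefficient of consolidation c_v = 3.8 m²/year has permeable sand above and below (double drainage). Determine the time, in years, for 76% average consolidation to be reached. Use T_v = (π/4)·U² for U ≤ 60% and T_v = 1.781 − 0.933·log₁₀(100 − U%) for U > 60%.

t ≈ 1.17 years

Drainage path length: H_d = H/2 = 3 m (double drainage).
U > 60%: T_v = 1.781 − 0.933·log₁₀(100 − 76) = 0.49326.
t = T_v·H_d²/c_v = 0.49326×3²/3.8 = 1.168 years.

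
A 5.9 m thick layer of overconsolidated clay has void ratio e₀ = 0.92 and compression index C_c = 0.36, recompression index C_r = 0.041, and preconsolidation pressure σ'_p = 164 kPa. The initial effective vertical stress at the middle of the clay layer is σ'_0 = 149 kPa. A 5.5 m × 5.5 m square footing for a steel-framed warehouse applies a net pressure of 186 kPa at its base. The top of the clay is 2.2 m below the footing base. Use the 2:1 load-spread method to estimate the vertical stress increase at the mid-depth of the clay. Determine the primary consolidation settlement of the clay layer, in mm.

Mid-depth of clay below the footing base: z = 2.2 + 5.9/2 = 5.15 m.
Stress increase at mid-clay by the 2:1 spreading method:
Δσ = qBL/((B+z)(L+z)) = 186×5.5×5.5/((5.5+5.15)(5.5+5.15)) = 49.607 kPa
Final effective stress: σ'_f = 149 + 49.607 = 198.61 kPa.
σ'_f = 198.61 > σ'_p = 164 kPa, so the stress path crosses the preconsolidation pressure — recompression up to σ'_p, then virgin compression beyond:
S_c = H/(1+e₀)·[C_r·log₁₀(σ'_p/σ'_0) + C_c·log₁₀(σ'_f/σ'_p)]
    = 5.9/1.92 × [0.041×log₁₀(164/149) + 0.36×log₁₀(198.61/164)]
    = 3.0729 × [0.001708 + 0.029937] = 0.09724 m

S_c ≈ 97.2 mm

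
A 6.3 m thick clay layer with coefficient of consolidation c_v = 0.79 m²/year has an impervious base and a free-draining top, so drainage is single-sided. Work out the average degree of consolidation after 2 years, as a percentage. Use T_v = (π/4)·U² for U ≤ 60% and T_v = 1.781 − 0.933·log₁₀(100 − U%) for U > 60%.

Drainage path length: H_d = H = 6.3 m (single drainage).
T_v = c_v·t/H_d² = 0.79×2/6.3² = 0.039809.
T_v = 0.039809 corresponds to the U ≤ 60% branch:
U = √(4T_v/π) = 0.2251

U ≈ 22.5 %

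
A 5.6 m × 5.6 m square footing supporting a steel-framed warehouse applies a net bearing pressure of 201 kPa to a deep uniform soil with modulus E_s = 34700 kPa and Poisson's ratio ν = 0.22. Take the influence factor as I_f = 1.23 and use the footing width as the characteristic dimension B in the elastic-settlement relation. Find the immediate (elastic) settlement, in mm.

S_e ≈ 38 mm

Immediate (elastic) settlement: S_e = q·B·(1−ν²)/E_s · I_f.
S_e = 201 × 5.6 × (1 − 0.22²) / 34700 × 1.23
    = 201 × 5.6 × 0.9516 / 34700 × 1.23
    = 0.03797 m = 37.97 mm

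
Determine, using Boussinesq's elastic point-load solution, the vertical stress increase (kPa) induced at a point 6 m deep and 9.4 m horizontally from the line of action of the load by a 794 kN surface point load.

Boussinesq vertical stress below a point load on an elastic half-space:
Δσ_z = 3P/(2πz²) · [1 + (r/z)²]^(−5/2)
r/z = 9.4/6 = 1.5667; [1+(r/z)²]^(−5/2) = 0.045087.
Δσ_z = 3×794/(2π×6²) × 0.045087 = 10.531 × 0.045087 = 0.4748 kPa

Δσ_z ≈ 0.475 kPa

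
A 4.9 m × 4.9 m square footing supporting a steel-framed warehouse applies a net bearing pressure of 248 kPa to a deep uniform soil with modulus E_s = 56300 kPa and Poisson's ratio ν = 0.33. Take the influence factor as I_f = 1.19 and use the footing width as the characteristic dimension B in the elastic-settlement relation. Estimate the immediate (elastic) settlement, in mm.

Immediate (elastic) settlement: S_e = q·B·(1−ν²)/E_s · I_f.
S_e = 248 × 4.9 × (1 − 0.33²) / 56300 × 1.19
    = 248 × 4.9 × 0.8911 / 56300 × 1.19
    = 0.02289 m = 22.89 mm

S_e ≈ 22.9 mm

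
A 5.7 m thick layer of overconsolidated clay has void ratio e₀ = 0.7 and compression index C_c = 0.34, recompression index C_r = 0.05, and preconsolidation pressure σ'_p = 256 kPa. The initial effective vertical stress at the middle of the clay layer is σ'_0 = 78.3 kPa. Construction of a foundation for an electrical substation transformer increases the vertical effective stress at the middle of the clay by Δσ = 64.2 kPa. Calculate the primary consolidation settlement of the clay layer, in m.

Final effective stress: σ'_f = 78.3 + 64.2 = 142.5 kPa.
σ'_f = 142.5 ≤ σ'_p = 256 kPa, so the clay remains overconsolidated and only the recompression index applies:
S_c = C_r·H/(1+e₀)·log₁₀(σ'_f/σ'_0) = 0.05×5.7/1.7×log₁₀(142.5/78.3)
    = 0.16765 × 0.26005 = 0.0436 m

S_c ≈ 0.0436 m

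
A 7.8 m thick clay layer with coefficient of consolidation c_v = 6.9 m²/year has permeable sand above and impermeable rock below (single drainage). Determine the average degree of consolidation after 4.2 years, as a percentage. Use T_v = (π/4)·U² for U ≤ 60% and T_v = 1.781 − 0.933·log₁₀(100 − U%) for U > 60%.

Drainage path length: H_d = H = 7.8 m (single drainage).
T_v = c_v·t/H_d² = 6.9×4.2/7.8² = 0.47633.
T_v = 0.47633 corresponds to the U > 60% branch:
U = 1 − 10^((1.781 − T_v)/0.933)/100 = 0.7498

U ≈ 75 %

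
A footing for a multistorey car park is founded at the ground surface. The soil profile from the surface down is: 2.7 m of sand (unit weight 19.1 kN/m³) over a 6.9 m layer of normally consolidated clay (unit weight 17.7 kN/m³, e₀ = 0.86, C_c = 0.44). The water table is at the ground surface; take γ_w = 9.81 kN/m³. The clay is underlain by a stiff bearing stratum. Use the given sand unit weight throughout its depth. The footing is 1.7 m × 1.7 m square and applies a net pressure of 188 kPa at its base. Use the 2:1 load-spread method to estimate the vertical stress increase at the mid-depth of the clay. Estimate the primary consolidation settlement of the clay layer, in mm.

S_c ≈ 110 mm

Mid-depth of clay below the ground surface: z = 2.7 + 6.9/2 = 6.15 m.
Total vertical stress at mid-clay: σ_v = 19.1×2.7 + 17.7×3.45 = 112.64 kPa.
Pore pressure: u = 9.81×(6.15 − 0) = 60.332 kPa.
Initial effective stress: σ'_0 = σ_v − u = 112.64 − 60.332 = 52.308 kPa.
Stress increase at mid-clay by the 2:1 spreading method:
Δσ = qBL/((B+z)(L+z)) = 188×1.7×1.7/((1.7+6.15)(1.7+6.15)) = 8.8169 kPa
Final effective stress: σ'_f = σ'_0 + Δσ = 52.308 + 8.8169 = 61.125 kPa.
Normally consolidated clay, so the full stress increment lies on the virgin compression line:
S_c = C_c·H/(1+e₀)·log₁₀(σ'_f/σ'_0) = 0.44×6.9/(1+0.86)×log₁₀(61.125/52.308)
    = 1.6323 × 0.067651 = 0.1104 m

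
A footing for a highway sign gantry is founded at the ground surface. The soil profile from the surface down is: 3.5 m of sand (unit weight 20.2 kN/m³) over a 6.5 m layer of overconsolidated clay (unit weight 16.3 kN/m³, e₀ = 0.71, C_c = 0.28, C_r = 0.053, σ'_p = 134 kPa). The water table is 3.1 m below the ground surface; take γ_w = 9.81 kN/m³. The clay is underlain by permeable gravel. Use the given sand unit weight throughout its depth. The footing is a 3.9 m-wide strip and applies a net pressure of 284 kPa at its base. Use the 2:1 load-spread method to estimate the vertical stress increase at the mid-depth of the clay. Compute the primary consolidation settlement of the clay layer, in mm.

Mid-depth of clay below the ground surface: z = 3.5 + 6.5/2 = 6.75 m.
Total vertical stress at mid-clay: σ_v = 20.2×3.5 + 16.3×3.25 = 123.68 kPa.
Pore pressure: u = 9.81×(6.75 − 3.1) = 35.806 kPa.
Initial effective stress: σ'_0 = σ_v − u = 123.68 − 35.806 = 87.874 kPa.
Stress increase at mid-clay by the 2:1 spreading method:
Δσ = qB/(B+z) = 284×3.9/(3.9+6.75) = 104 kPa
Final effective stress: σ'_f = 87.874 + 104 = 191.87 kPa.
σ'_f = 191.87 > σ'_p = 134 kPa, so the stress path crosses the preconsolidation pressure — recompression up to σ'_p, then virgin compression beyond:
S_c = H/(1+e₀)·[C_r·log₁₀(σ'_p/σ'_0) + C_c·log₁₀(σ'_f/σ'_p)]
    = 6.5/1.71 × [0.053×log₁₀(134/87.874) + 0.28×log₁₀(191.87/134)]
    = 3.8012 × [0.009712 + 0.043653] = 0.2029 m

S_c ≈ 203 mm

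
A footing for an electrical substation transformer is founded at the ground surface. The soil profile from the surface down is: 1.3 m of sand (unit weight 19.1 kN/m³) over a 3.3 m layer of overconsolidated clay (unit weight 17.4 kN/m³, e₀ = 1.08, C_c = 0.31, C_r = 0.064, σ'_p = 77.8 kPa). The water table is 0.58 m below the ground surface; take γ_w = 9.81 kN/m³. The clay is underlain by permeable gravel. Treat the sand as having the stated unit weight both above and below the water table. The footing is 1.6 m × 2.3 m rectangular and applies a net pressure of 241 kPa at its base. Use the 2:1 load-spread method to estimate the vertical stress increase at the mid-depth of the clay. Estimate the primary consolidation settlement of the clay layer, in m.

Mid-depth of clay below the ground surface: z = 1.3 + 3.3/2 = 2.95 m.
Total vertical stress at mid-clay: σ_v = 19.1×1.3 + 17.4×1.65 = 53.54 kPa.
Pore pressure: u = 9.81×(2.95 − 0.58) = 23.25 kPa.
Initial effective stress: σ'_0 = σ_v − u = 53.54 − 23.25 = 30.29 kPa.
Stress increase at mid-clay by the 2:1 spreading method:
Δσ = qBL/((B+z)(L+z)) = 241×1.6×2.3/((1.6+2.95)(2.3+2.95)) = 37.127 kPa
Final effective stress: σ'_f = 30.29 + 37.127 = 67.417 kPa.
σ'_f = 67.417 ≤ σ'_p = 77.8 kPa, so the clay remains overconsolidated and only the recompression index applies:
S_c = C_r·H/(1+e₀)·log₁₀(σ'_f/σ'_0) = 0.064×3.3/2.08×log₁₀(67.417/30.29)
    = 0.10154 × 0.34747 = 0.03528 m

S_c ≈ 0.0353 m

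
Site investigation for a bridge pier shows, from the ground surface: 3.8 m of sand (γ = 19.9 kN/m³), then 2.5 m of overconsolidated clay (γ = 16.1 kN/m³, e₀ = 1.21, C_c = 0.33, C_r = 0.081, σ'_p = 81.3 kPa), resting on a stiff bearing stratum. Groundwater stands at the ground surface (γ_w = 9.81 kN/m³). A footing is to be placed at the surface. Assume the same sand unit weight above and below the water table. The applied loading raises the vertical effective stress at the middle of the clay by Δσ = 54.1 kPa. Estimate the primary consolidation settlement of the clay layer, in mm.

S_c ≈ 56.5 mm

Mid-depth of clay below the ground surface: z = 3.8 + 2.5/2 = 5.05 m.
Total vertical stress at mid-clay: σ_v = 19.9×3.8 + 16.1×1.25 = 95.745 kPa.
Pore pressure: u = 9.81×(5.05 − 0) = 49.541 kPa.
Initial effective stress: σ'_0 = σ_v − u = 95.745 − 49.541 = 46.204 kPa.
Final effective stress: σ'_f = 46.204 + 54.1 = 100.3 kPa.
σ'_f = 100.3 > σ'_p = 81.3 kPa, so the stress path crosses the preconsolidation pressure — recompression up to σ'_p, then virgin compression beyond:
S_c = H/(1+e₀)·[C_r·log₁₀(σ'_p/σ'_0) + C_c·log₁₀(σ'_f/σ'_p)]
    = 2.5/2.21 × [0.081×log₁₀(81.3/46.204) + 0.33×log₁₀(100.3/81.3)]
    = 1.1312 × [0.019878 + 0.030099] = 0.05653 m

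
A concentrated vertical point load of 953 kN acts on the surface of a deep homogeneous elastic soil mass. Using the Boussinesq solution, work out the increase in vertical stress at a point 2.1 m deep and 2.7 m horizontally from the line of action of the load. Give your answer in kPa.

Δσ_z ≈ 9 kPa

Boussinesq vertical stress below a point load on an elastic half-space:
Δσ_z = 3P/(2πz²) · [1 + (r/z)²]^(−5/2)
r/z = 2.7/2.1 = 1.2857; [1+(r/z)²]^(−5/2) = 0.087223.
Δσ_z = 3×953/(2π×2.1²) × 0.087223 = 103.18 × 0.087223 = 9 kPa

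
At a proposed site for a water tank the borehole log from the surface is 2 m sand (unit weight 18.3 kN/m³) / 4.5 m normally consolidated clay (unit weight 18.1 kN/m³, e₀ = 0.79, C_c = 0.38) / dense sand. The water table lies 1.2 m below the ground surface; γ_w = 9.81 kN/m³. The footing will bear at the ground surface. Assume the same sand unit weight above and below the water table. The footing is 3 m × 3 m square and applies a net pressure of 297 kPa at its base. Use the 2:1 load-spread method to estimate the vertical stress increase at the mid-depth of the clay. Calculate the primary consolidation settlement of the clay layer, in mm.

Mid-depth of clay below the ground surface: z = 2 + 4.5/2 = 4.25 m.
Total vertical stress at mid-clay: σ_v = 18.3×2 + 18.1×2.25 = 77.325 kPa.
Pore pressure: u = 9.81×(4.25 − 1.2) = 29.921 kPa.
Initial effective stress: σ'_0 = σ_v − u = 77.325 − 29.921 = 47.404 kPa.
Stress increase at mid-clay by the 2:1 spreading method:
Δσ = qBL/((B+z)(L+z)) = 297×3×3/((3+4.25)(3+4.25)) = 50.854 kPa
Final effective stress: σ'_f = σ'_0 + Δσ = 47.404 + 50.854 = 98.258 kPa.
Normally consolidated clay, so the full stress increment lies on the virgin compression line:
S_c = C_c·H/(1+e₀)·log₁₀(σ'_f/σ'_0) = 0.38×4.5/(1+0.79)×log₁₀(98.258/47.404)
    = 0.95531 × 0.31655 = 0.3024 m

S_c ≈ 302 mm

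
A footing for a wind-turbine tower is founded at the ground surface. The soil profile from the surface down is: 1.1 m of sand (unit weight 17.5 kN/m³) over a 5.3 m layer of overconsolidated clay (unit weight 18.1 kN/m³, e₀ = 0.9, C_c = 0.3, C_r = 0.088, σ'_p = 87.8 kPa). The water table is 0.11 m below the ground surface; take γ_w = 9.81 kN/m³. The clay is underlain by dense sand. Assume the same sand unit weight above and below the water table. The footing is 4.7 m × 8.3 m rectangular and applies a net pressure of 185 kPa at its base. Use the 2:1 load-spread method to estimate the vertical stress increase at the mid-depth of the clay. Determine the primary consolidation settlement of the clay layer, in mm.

Mid-depth of clay below the ground surface: z = 1.1 + 5.3/2 = 3.75 m.
Total vertical stress at mid-clay: σ_v = 17.5×1.1 + 18.1×2.65 = 67.215 kPa.
Pore pressure: u = 9.81×(3.75 − 0.11) = 35.708 kPa.
Initial effective stress: σ'_0 = σ_v − u = 67.215 − 35.708 = 31.507 kPa.
Stress increase at mid-clay by the 2:1 spreading method:
Δσ = qBL/((B+z)(L+z)) = 185×4.7×8.3/((4.7+3.75)(8.3+3.75)) = 70.877 kPa
Final effective stress: σ'_f = 31.507 + 70.877 = 102.38 kPa.
σ'_f = 102.38 > σ'_p = 87.8 kPa, so the stress path crosses the preconsolidation pressure — recompression up to σ'_p, then virgin compression beyond:
S_c = H/(1+e₀)·[C_r·log₁₀(σ'_p/σ'_0) + C_c·log₁₀(σ'_f/σ'_p)]
    = 5.3/1.9 × [0.088×log₁₀(87.8/31.507) + 0.3×log₁₀(102.38/87.8)]
    = 2.7895 × [0.039168 + 0.020016] = 0.1651 m

S_c ≈ 165 mm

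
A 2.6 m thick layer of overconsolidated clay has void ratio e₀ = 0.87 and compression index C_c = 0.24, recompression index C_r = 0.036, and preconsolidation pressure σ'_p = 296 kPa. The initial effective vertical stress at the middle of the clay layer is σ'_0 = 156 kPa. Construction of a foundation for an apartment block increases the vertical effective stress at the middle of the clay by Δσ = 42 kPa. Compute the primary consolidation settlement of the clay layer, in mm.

Final effective stress: σ'_f = 156 + 42 = 198 kPa.
σ'_f = 198 ≤ σ'_p = 296 kPa, so the clay remains overconsolidated and only the recompression index applies:
S_c = C_r·H/(1+e₀)·log₁₀(σ'_f/σ'_0) = 0.036×2.6/1.87×log₁₀(198/156)
    = 0.050054 × 0.10354 = 0.005183 m

S_c ≈ 5.18 mm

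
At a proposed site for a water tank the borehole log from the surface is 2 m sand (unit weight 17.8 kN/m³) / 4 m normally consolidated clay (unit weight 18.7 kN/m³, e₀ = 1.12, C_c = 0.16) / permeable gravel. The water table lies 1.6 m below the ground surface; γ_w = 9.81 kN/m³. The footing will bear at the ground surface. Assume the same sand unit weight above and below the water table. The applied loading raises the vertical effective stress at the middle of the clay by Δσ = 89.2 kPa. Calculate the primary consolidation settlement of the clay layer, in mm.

Mid-depth of clay below the ground surface: z = 2 + 4/2 = 4 m.
Total vertical stress at mid-clay: σ_v = 17.8×2 + 18.7×2 = 73 kPa.
Pore pressure: u = 9.81×(4 − 1.6) = 23.544 kPa.
Initial effective stress: σ'_0 = σ_v − u = 73 − 23.544 = 49.456 kPa.
Final effective stress: σ'_f = σ'_0 + Δσ = 49.456 + 89.2 = 138.66 kPa.
Normally consolidated clay, so the full stress increment lies on the virgin compression line:
S_c = C_c·H/(1+e₀)·log₁₀(σ'_f/σ'_0) = 0.16×4/(1+1.12)×log₁₀(138.66/49.456)
    = 0.30189 × 0.44773 = 0.1352 m

S_c ≈ 135 mm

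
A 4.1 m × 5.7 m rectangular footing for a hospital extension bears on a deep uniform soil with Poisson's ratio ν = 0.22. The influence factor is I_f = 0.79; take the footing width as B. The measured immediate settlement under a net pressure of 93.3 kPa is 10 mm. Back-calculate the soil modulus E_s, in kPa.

S_e = q·B·(1−ν²)/E_s · I_f  ⇒  E_s = q·B·(1−ν²)·I_f / S_e.
E_s = 93.3 × 4.1 × 0.9516 × 0.79 / 0.01 = 28760 kPa

E_s ≈ 28800 kPa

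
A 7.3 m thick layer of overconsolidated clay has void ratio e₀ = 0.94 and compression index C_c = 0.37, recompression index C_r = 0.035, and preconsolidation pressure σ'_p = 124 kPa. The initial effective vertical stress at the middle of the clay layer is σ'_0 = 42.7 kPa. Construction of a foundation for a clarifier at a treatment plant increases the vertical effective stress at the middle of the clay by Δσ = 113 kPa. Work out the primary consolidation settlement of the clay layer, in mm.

Final effective stress: σ'_f = 42.7 + 113 = 155.7 kPa.
σ'_f = 155.7 > σ'_p = 124 kPa, so the stress path crosses the preconsolidation pressure — recompression up to σ'_p, then virgin compression beyond:
S_c = H/(1+e₀)·[C_r·log₁₀(σ'_p/σ'_0) + C_c·log₁₀(σ'_f/σ'_p)]
    = 7.3/1.94 × [0.035×log₁₀(124/42.7) + 0.37×log₁₀(155.7/124)]
    = 3.7629 × [0.016205 + 0.036581] = 0.1986 m

S_c ≈ 199 mm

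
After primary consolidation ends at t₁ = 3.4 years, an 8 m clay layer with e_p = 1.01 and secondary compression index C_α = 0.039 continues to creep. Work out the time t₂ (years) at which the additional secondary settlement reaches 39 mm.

S_s = C_α·H/(1+e_p)·log₁₀(t₂/t₁) ⇒ log₁₀(t₂/t₁) = S_s·(1+e_p)/(C_α·H).
log₁₀(t₂/t₁) = 0.039 × (1+1.01) / (0.039×8) = 0.2512
t₂ = t₁ × 10^0.2512 = 3.4 × 1.783 = 6.064 years

t₂ ≈ 6.06 years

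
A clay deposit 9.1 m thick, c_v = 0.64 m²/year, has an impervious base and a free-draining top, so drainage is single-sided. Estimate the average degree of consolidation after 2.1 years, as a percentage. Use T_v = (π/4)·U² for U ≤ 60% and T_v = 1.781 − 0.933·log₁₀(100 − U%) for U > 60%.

U ≈ 14.4 %

Drainage path length: H_d = H = 9.1 m (single drainage).
T_v = c_v·t/H_d² = 0.64×2.1/9.1² = 0.01623.
T_v = 0.01623 corresponds to the U ≤ 60% branch:
U = √(4T_v/π) = 0.1438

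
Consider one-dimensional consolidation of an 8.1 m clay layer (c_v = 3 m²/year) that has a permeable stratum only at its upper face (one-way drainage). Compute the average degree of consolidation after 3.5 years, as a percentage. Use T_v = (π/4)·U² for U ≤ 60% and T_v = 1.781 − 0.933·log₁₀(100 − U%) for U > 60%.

U ≈ 45.1 %

Drainage path length: H_d = H = 8.1 m (single drainage).
T_v = c_v·t/H_d² = 3×3.5/8.1² = 0.16004.
T_v = 0.16004 corresponds to the U ≤ 60% branch:
U = √(4T_v/π) = 0.4514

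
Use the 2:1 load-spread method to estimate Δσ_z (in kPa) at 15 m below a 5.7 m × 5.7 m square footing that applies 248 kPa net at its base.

By the 2:1 method the load spreads at 1 horizontal : 2 vertical, so at depth z the loaded area has grown by z in each plan dimension:
Δσ = qBL/((B+z)(L+z)) = 248×5.7×5.7/((5.7+15)(5.7+15)) = 18.804 kPa

Δσ_z ≈ 18.8 kPa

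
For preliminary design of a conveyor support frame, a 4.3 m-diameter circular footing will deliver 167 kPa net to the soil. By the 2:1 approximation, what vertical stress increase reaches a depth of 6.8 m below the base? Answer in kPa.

By the 2:1 method the load spreads at 1 horizontal : 2 vertical, so at depth z the loaded area has grown by z in each plan dimension:
Δσ ≈ qD²/(D+z)² = 167×4.3²/(4.3+6.8)² = 25.062 kPa

Δσ_z ≈ 25.1 kPa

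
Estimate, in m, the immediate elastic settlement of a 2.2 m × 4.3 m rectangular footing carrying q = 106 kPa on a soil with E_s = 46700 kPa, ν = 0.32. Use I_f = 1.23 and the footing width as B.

Immediate (elastic) settlement: S_e = q·B·(1−ν²)/E_s · I_f.
S_e = 106 × 2.2 × (1 − 0.32²) / 46700 × 1.23
    = 106 × 2.2 × 0.8976 / 46700 × 1.23
    = 0.005513 m

S_e ≈ 0.00551 m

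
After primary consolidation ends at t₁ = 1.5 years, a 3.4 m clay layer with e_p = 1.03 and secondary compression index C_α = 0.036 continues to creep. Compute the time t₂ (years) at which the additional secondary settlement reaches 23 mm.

t₂ ≈ 3.61 years

S_s = C_α·H/(1+e_p)·log₁₀(t₂/t₁) ⇒ log₁₀(t₂/t₁) = S_s·(1+e_p)/(C_α·H).
log₁₀(t₂/t₁) = 0.023 × (1+1.03) / (0.036×3.4) = 0.3815
t₂ = t₁ × 10^0.3815 = 1.5 × 2.407 = 3.61 years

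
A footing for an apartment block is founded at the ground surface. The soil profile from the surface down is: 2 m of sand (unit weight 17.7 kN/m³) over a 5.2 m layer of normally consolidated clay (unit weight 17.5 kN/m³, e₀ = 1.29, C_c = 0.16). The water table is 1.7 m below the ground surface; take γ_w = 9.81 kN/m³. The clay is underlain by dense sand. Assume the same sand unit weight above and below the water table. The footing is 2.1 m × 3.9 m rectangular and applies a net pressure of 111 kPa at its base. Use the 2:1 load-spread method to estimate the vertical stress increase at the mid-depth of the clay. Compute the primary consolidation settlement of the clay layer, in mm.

S_c ≈ 41.9 mm

Mid-depth of clay below the ground surface: z = 2 + 5.2/2 = 4.6 m.
Total vertical stress at mid-clay: σ_v = 17.7×2 + 17.5×2.6 = 80.9 kPa.
Pore pressure: u = 9.81×(4.6 − 1.7) = 28.449 kPa.
Initial effective stress: σ'_0 = σ_v − u = 80.9 − 28.449 = 52.451 kPa.
Stress increase at mid-clay by the 2:1 spreading method:
Δσ = qBL/((B+z)(L+z)) = 111×2.1×3.9/((2.1+4.6)(3.9+4.6)) = 15.963 kPa
Final effective stress: σ'_f = σ'_0 + Δσ = 52.451 + 15.963 = 68.414 kPa.
Normally consolidated clay, so the full stress increment lies on the virgin compression line:
S_c = C_c·H/(1+e₀)·log₁₀(σ'_f/σ'_0) = 0.16×5.2/(1+1.29)×log₁₀(68.414/52.451)
    = 0.36332 × 0.11539 = 0.04192 m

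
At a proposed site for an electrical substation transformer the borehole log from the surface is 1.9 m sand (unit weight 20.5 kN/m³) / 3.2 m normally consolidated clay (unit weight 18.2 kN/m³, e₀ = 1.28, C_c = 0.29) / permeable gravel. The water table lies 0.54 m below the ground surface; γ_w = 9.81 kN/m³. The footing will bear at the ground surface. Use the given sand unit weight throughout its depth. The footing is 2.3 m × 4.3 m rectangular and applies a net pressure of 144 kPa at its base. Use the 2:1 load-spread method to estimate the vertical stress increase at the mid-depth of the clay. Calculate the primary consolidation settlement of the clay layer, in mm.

S_c ≈ 105 mm

Mid-depth of clay below the ground surface: z = 1.9 + 3.2/2 = 3.5 m.
Total vertical stress at mid-clay: σ_v = 20.5×1.9 + 18.2×1.6 = 68.07 kPa.
Pore pressure: u = 9.81×(3.5 − 0.54) = 29.038 kPa.
Initial effective stress: σ'_0 = σ_v − u = 68.07 − 29.038 = 39.032 kPa.
Stress increase at mid-clay by the 2:1 spreading method:
Δσ = qBL/((B+z)(L+z)) = 144×2.3×4.3/((2.3+3.5)(4.3+3.5)) = 31.48 kPa
Final effective stress: σ'_f = σ'_0 + Δσ = 39.032 + 31.48 = 70.512 kPa.
Normally consolidated clay, so the full stress increment lies on the virgin compression line:
S_c = C_c·H/(1+e₀)·log₁₀(σ'_f/σ'_0) = 0.29×3.2/(1+1.28)×log₁₀(70.512/39.032)
    = 0.40702 × 0.25684 = 0.1045 m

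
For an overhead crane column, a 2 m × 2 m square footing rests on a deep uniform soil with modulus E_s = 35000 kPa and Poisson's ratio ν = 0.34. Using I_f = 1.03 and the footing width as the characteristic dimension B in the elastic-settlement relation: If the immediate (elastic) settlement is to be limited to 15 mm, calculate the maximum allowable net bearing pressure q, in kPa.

q ≈ 288 kPa

S_e = q·B·(1−ν²)/E_s · I_f  ⇒  q = S_e·E_s / (B·(1−ν²)·I_f).
q = 0.015 × 35000 / (2 × 0.8844 × 1.03) = 288.2 kPa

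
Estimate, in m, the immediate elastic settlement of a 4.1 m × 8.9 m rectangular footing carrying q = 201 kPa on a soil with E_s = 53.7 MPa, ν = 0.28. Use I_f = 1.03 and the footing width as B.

Immediate (elastic) settlement: S_e = q·B·(1−ν²)/E_s · I_f.
E_s = 53.7 MPa = 53700 kPa.
S_e = 201 × 4.1 × (1 − 0.28²) / 53700 × 1.03
    = 201 × 4.1 × 0.9216 / 53700 × 1.03
    = 0.01457 m

S_e ≈ 0.0146 m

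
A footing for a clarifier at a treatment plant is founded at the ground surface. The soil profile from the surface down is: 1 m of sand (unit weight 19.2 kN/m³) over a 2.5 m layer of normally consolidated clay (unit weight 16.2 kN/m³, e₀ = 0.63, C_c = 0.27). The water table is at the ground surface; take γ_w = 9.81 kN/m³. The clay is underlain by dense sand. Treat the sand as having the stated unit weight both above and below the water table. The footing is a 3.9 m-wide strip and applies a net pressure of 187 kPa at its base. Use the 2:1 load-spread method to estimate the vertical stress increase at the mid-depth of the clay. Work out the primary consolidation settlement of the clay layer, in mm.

Mid-depth of clay below the ground surface: z = 1 + 2.5/2 = 2.25 m.
Total vertical stress at mid-clay: σ_v = 19.2×1 + 16.2×1.25 = 39.45 kPa.
Pore pressure: u = 9.81×(2.25 − 0) = 22.073 kPa.
Initial effective stress: σ'_0 = σ_v − u = 39.45 − 22.073 = 17.377 kPa.
Stress increase at mid-clay by the 2:1 spreading method:
Δσ = qB/(B+z) = 187×3.9/(3.9+2.25) = 118.59 kPa
Final effective stress: σ'_f = σ'_0 + Δσ = 17.377 + 118.59 = 135.97 kPa.
Normally consolidated clay, so the full stress increment lies on the virgin compression line:
S_c = C_c·H/(1+e₀)·log₁₀(σ'_f/σ'_0) = 0.27×2.5/(1+0.63)×log₁₀(135.97/17.377)
    = 0.41411 × 0.89347 = 0.37 m

S_c ≈ 370 mm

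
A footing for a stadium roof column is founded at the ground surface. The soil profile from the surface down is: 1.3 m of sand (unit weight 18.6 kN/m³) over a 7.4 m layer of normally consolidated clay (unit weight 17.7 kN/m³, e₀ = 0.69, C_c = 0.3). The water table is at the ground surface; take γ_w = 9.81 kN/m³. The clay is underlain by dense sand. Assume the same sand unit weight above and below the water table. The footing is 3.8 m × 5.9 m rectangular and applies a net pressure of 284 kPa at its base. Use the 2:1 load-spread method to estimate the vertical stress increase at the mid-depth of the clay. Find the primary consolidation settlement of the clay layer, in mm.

Mid-depth of clay below the ground surface: z = 1.3 + 7.4/2 = 5 m.
Total vertical stress at mid-clay: σ_v = 18.6×1.3 + 17.7×3.7 = 89.67 kPa.
Pore pressure: u = 9.81×(5 − 0) = 49.05 kPa.
Initial effective stress: σ'_0 = σ_v − u = 89.67 − 49.05 = 40.62 kPa.
Stress increase at mid-clay by the 2:1 spreading method:
Δσ = qBL/((B+z)(L+z)) = 284×3.8×5.9/((3.8+5)(5.9+5)) = 66.381 kPa
Final effective stress: σ'_f = σ'_0 + Δσ = 40.62 + 66.381 = 107 kPa.
Normally consolidated clay, so the full stress increment lies on the virgin compression line:
S_c = C_c·H/(1+e₀)·log₁₀(σ'_f/σ'_0) = 0.3×7.4/(1+0.69)×log₁₀(107/40.62)
    = 1.3136 × 0.42064 = 0.5526 m

S_c ≈ 553 mm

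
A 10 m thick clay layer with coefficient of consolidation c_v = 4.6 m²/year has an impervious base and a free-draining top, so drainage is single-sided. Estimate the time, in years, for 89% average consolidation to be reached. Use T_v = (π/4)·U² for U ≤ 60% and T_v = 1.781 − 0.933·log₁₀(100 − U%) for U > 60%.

Drainage path length: H_d = H = 10 m (single drainage).
U > 60%: T_v = 1.781 − 0.933·log₁₀(100 − 89) = 0.80938.
t = T_v·H_d²/c_v = 0.80938×10²/4.6 = 17.6 years.

t ≈ 17.6 years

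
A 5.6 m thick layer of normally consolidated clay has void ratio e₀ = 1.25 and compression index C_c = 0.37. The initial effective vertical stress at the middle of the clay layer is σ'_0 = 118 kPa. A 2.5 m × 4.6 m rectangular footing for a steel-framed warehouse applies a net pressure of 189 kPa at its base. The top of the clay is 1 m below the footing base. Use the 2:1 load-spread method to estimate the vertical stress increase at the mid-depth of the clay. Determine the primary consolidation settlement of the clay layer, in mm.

Mid-depth of clay below the footing base: z = 1 + 5.6/2 = 3.8 m.
Stress increase at mid-clay by the 2:1 spreading method:
Δσ = qBL/((B+z)(L+z)) = 189×2.5×4.6/((2.5+3.8)(4.6+3.8)) = 41.071 kPa
Final effective stress: σ'_f = σ'_0 + Δσ = 118 + 41.071 = 159.07 kPa.
Normally consolidated clay, so the full stress increment lies on the virgin compression line:
S_c = C_c·H/(1+e₀)·log₁₀(σ'_f/σ'_0) = 0.37×5.6/(1+1.25)×log₁₀(159.07/118)
    = 0.92089 × 0.12971 = 0.1194 m

S_c ≈ 119 mm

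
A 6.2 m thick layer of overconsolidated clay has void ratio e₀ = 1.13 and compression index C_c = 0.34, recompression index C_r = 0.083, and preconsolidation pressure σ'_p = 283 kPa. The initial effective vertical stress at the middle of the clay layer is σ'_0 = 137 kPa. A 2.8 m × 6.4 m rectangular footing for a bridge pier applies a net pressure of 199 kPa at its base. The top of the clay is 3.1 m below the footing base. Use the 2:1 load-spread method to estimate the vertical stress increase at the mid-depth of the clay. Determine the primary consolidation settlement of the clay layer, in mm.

S_c ≈ 21.7 mm

Mid-depth of clay below the footing base: z = 3.1 + 6.2/2 = 6.2 m.
Stress increase at mid-clay by the 2:1 spreading method:
Δσ = qBL/((B+z)(L+z)) = 199×2.8×6.4/((2.8+6.2)(6.4+6.2)) = 31.447 kPa
Final effective stress: σ'_f = 137 + 31.447 = 168.45 kPa.
σ'_f = 168.45 ≤ σ'_p = 283 kPa, so the clay remains overconsolidated and only the recompression index applies:
S_c = C_r·H/(1+e₀)·log₁₀(σ'_f/σ'_0) = 0.083×6.2/2.13×log₁₀(168.45/137)
    = 0.2416 × 0.08975 = 0.02168 m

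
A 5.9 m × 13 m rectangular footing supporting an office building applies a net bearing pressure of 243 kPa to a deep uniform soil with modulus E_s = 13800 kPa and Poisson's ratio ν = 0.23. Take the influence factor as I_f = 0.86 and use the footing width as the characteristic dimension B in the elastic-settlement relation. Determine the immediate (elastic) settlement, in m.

S_e ≈ 0.0846 m

Immediate (elastic) settlement: S_e = q·B·(1−ν²)/E_s · I_f.
S_e = 243 × 5.9 × (1 − 0.23²) / 13800 × 0.86
    = 243 × 5.9 × 0.9471 / 13800 × 0.86
    = 0.08462 m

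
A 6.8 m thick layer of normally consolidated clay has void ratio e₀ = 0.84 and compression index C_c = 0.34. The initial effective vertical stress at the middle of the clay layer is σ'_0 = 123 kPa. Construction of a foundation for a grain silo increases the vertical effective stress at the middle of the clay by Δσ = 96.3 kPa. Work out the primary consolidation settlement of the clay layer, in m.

Final effective stress: σ'_f = σ'_0 + Δσ = 123 + 96.3 = 219.3 kPa.
Normally consolidated clay, so the full stress increment lies on the virgin compression line:
S_c = C_c·H/(1+e₀)·log₁₀(σ'_f/σ'_0) = 0.34×6.8/(1+0.84)×log₁₀(219.3/123)
    = 1.2565 × 0.25113 = 0.3155 m

S_c ≈ 0.316 m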